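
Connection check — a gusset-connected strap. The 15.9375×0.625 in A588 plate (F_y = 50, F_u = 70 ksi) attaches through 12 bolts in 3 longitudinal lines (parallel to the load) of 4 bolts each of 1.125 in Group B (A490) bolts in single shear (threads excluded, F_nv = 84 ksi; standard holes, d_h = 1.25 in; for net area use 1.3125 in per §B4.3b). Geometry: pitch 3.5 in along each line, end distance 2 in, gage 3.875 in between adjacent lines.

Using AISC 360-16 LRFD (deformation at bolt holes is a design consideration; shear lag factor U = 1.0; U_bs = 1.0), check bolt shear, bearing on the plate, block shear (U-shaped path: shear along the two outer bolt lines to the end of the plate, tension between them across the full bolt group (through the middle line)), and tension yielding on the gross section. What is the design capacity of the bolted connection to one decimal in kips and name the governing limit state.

448.2 kips (gross-section yield governs)

Bolt shear: A_b = π(1.125)²/4 = 0.99402 in². φR_n = 0.75 × 84 × 0.99402 × 12 × 1 = 751.5 kips.
Bearing (0.625 in plate, F_u = 70 ksi): end bolts L_c = 2 − 1.25/2 = 1.375, R_n = min(1.2×1.375×0.625×70, 2.4×1.125×0.625×70) = 72.188 kips/bolt; interior L_c = 3.5 − 1.25 = 2.25, R_n = 118.13 kips/bolt. φR_n = 0.75 × (3×72.188 + 9×118.13) = 959.8 kips.
Block shear: shear path 2×[2+3×3.5] = 2×12.5 in, A_gv = 15.625, A_nv = 2×(12.5 − 3.5×1.3125)×0.625 = 9.8828 in²; tension across gage: (7.75 − 2×1.3125)×0.625 = 3.2031 in². R_n = min(0.6×70×9.8828, 0.6×50×15.625) + 1.0×70×3.2031 = min(415.08, 468.75) + 224.22 = 639.3 kips. φR_n = 0.75 × 639.3 = 479.5 kips.
Tension yield (gross): A_g = 15.9375×0.625 = 9.9609 in². φR_n = 0.90 × 50 × 9.9609 = 448.2 kips.
Governing: min(751.5, 959.8, 479.5, 448.2) = 448.2 kips → gross-section yield.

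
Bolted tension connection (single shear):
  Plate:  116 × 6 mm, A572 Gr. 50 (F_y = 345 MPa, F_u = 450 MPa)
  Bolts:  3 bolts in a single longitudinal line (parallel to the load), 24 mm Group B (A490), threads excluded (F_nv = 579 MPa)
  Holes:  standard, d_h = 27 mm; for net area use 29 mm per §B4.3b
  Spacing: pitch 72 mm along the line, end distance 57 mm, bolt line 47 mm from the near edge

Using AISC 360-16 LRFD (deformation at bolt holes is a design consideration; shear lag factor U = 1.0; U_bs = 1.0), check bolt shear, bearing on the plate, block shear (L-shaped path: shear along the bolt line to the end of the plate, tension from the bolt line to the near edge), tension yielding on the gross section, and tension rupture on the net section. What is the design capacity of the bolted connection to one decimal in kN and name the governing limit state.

Bolt shear: A_b = π(24)²/4 = 452.39 mm². φR_n = 0.75 × 579 × 452.39 × 3 × 1 = 589.4 kN.
Bearing (6 mm plate, F_u = 450 MPa): end bolts L_c = 57 − 27/2 = 43.5, R_n = min(1.2×43.5×6×450, 2.4×24×6×450) = 140.94 kN/bolt; interior L_c = 72 − 27 = 45, R_n = 145.8 kN/bolt. φR_n = 0.75 × (1×140.94 + 2×145.8) = 324.4 kN.
Block shear: shear path 1×[57+2×72] = 1×201 mm, A_gv = 1206, A_nv = 1×(201 − 2.5×29)×6 = 771 mm²; tension to near edge: (47 − 0.5×29)×6 = 195 mm². R_n = min(0.6×450×771, 0.6×345×1206) + 1.0×450×195 = min(208.17, 249.64) + 87.75 = 295.92 kN. φR_n = 0.75 × 295.92 = 221.9 kN.
Tension yield (gross): A_g = 116×6 = 696 mm². φR_n = 0.90 × 345 × 696 = 216.1 kN.
Tension rupture (net): A_n = (116 − 1×29)×6 = 522 mm² (U = 1.0, A_e = A_n). φR_n = 0.75 × 450 × 522 = 176.2 kN.
Governing: min(589.4, 324.4, 221.9, 216.1, 176.2) = 176.2 kN → net-section rupture.

176.2 kN (net-section rupture governs)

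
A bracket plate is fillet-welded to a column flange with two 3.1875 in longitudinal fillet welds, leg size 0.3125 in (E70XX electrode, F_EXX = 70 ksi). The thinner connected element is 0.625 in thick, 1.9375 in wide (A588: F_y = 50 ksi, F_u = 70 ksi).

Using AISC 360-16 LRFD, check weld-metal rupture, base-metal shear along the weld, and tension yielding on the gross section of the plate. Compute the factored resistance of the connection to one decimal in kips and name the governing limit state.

Weld metal: throat = 0.707×0.3125 = 0.22094 in, L = 2×3.1875 = 6.375 in. φR_n = 0.75 × 0.6 × 70 × 0.22094 × 6.375 = 44.4 kips.
Base metal shear (0.625 in plate): yield φR_n = 1.0×0.6×50×0.625×6.375 = 119.5 kips; rupture φR_n = 0.75×0.6×70×0.625×6.375 = 125.5 kips; take 119.5 kips (yield).
Tension yield (gross): A_g = 1.9375×0.625 = 1.2109 in². φR_n = 0.90 × 50 × 1.2109 = 54.5 kips.
Governing: min(44.4, 119.5, 54.5) = 44.4 kips → weld metal.

44.4 kips (weld metal governs)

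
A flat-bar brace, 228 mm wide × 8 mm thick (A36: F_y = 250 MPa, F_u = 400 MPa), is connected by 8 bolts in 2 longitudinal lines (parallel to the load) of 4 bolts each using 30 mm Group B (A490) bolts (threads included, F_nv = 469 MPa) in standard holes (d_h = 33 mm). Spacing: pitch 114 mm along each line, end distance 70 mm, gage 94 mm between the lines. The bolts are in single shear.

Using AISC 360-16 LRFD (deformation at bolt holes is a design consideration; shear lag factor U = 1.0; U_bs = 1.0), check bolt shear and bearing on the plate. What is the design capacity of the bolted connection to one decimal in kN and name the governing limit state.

Bolt shear: A_b = π(30)²/4 = 706.86 mm². φR_n = 0.75 × 469 × 706.86 × 8 × 1 = 1989.1 kN.
Bearing (8 mm plate, F_u = 400 MPa): end bolts L_c = 70 − 33/2 = 53.5, R_n = min(1.2×53.5×8×400, 2.4×30×8×400) = 205.44 kN/bolt; interior L_c = 114 − 33 = 81, R_n = 230.4 kN/bolt. φR_n = 0.75 × (2×205.44 + 6×230.4) = 1345.0 kN.
Governing: min(1989.1, 1345.0) = 1345.0 kN → bearing.

1345.0 kN (bearing governs)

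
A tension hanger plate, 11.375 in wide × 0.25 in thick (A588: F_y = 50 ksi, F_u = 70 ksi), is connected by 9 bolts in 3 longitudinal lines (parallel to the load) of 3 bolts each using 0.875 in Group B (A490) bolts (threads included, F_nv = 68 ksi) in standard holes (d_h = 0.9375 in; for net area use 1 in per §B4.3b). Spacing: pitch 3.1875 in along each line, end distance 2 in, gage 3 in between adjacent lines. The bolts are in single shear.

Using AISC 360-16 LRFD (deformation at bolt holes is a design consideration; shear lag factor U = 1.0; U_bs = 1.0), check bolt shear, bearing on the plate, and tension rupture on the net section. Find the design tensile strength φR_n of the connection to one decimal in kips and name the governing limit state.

Bolt shear: A_b = π(0.875)²/4 = 0.60132 in². φR_n = 0.75 × 68 × 0.60132 × 9 × 1 = 276.0 kips.
Bearing (0.25 in plate, F_u = 70 ksi): end bolts L_c = 2 − 0.9375/2 = 1.53125, R_n = min(1.2×1.53125×0.25×70, 2.4×0.875×0.25×70) = 32.156 kips/bolt; interior L_c = 3.1875 − 0.9375 = 2.25, R_n = 36.75 kips/bolt. φR_n = 0.75 × (3×32.156 + 6×36.75) = 237.7 kips.
Tension rupture (net): A_n = (11.375 − 3×1)×0.25 = 2.0938 in² (U = 1.0, A_e = A_n). φR_n = 0.75 × 70 × 2.0938 = 109.9 kips.
Governing: min(276.0, 237.7, 109.9) = 109.9 kips → net-section rupture.

109.9 kips (net-section rupture governs)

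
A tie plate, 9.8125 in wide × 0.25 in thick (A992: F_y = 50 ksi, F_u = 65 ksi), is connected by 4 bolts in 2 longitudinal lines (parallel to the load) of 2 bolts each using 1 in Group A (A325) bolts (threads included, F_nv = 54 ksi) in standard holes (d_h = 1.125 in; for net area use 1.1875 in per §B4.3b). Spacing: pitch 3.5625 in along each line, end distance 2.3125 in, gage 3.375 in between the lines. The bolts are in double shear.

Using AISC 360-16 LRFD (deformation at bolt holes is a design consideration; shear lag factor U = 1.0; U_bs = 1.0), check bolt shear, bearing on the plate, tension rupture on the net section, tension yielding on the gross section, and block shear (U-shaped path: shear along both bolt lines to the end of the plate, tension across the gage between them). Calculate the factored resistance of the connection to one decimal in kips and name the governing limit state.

Bolt shear: A_b = π(1)²/4 = 0.7854 in². φR_n = 0.75 × 54 × 0.7854 × 4 × 2 = 254.5 kips.
Bearing (0.25 in plate, F_u = 65 ksi): end bolts L_c = 2.3125 − 1.125/2 = 1.75, R_n = min(1.2×1.75×0.25×65, 2.4×1×0.25×65) = 34.125 kips/bolt; interior L_c = 3.5625 − 1.125 = 2.4375, R_n = 39 kips/bolt. φR_n = 0.75 × (2×34.125 + 2×39) = 109.7 kips.
Tension rupture (net): A_n = (9.8125 − 2×1.1875)×0.25 = 1.8594 in² (U = 1.0, A_e = A_n). φR_n = 0.75 × 65 × 1.8594 = 90.6 kips.
Tension yield (gross): A_g = 9.8125×0.25 = 2.4531 in². φR_n = 0.90 × 50 × 2.4531 = 110.4 kips.
Block shear: shear path 2×[2.3125+1×3.5625] = 2×5.875 in, A_gv = 2.9375, A_nv = 2×(5.875 − 1.5×1.1875)×0.25 = 2.0469 in²; tension across gage: (3.375 − 1×1.1875)×0.25 = 0.54688 in². R_n = min(0.6×65×2.0469, 0.6×50×2.9375) + 1.0×65×0.54688 = min(79.829, 88.125) + 35.547 = 115.38 kips. φR_n = 0.75 × 115.38 = 86.5 kips.
Governing: min(254.5, 109.7, 90.6, 110.4, 86.5) = 86.5 kips → block shear.

86.5 kips (block shear governs)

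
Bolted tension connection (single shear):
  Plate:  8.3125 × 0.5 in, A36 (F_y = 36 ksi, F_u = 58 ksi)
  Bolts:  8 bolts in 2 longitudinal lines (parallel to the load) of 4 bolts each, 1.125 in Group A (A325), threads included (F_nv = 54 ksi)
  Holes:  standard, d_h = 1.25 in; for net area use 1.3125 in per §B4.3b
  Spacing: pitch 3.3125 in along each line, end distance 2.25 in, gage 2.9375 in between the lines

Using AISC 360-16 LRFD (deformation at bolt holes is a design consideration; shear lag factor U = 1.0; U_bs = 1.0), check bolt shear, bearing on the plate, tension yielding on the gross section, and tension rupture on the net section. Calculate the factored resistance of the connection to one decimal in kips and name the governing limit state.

Bolt shear: A_b = π(1.125)²/4 = 0.99402 in². φR_n = 0.75 × 54 × 0.99402 × 8 × 1 = 322.1 kips.
Bearing (0.5 in plate, F_u = 58 ksi): end bolts L_c = 2.25 − 1.25/2 = 1.625, R_n = min(1.2×1.625×0.5×58, 2.4×1.125×0.5×58) = 56.55 kips/bolt; interior L_c = 3.3125 − 1.25 = 2.0625, R_n = 71.775 kips/bolt. φR_n = 0.75 × (2×56.55 + 6×71.775) = 407.8 kips.
Tension yield (gross): A_g = 8.3125×0.5 = 4.1563 in². φR_n = 0.90 × 36 × 4.1563 = 134.7 kips.
Tension rupture (net): A_n = (8.3125 − 2×1.3125)×0.5 = 2.8438 in² (U = 1.0, A_e = A_n). φR_n = 0.75 × 58 × 2.8438 = 123.7 kips.
Governing: min(322.1, 407.8, 134.7, 123.7) = 123.7 kips → net-section rupture.

123.7 kips (net-section rupture governs)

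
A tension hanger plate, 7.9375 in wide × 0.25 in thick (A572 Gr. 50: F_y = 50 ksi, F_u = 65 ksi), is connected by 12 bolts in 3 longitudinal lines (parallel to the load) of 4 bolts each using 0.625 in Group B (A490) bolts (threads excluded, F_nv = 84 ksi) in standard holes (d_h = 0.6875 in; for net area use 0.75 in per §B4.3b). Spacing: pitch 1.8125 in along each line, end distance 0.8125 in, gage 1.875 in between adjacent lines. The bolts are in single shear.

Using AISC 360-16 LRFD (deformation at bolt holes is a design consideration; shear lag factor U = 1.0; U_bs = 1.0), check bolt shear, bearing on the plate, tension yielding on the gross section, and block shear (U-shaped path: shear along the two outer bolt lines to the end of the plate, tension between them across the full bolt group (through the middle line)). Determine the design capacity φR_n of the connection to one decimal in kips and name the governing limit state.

80.4 kips (block shear governs)

Bolt shear: A_b = π(0.625)²/4 = 0.3068 in². φR_n = 0.75 × 84 × 0.3068 × 12 × 1 = 231.9 kips.
Bearing (0.25 in plate, F_u = 65 ksi): end bolts L_c = 0.8125 − 0.6875/2 = 0.46875, R_n = min(1.2×0.46875×0.25×65, 2.4×0.625×0.25×65) = 9.1406 kips/bolt; interior L_c = 1.8125 − 0.6875 = 1.125, R_n = 21.938 kips/bolt. φR_n = 0.75 × (3×9.1406 + 9×21.938) = 168.6 kips.
Tension yield (gross): A_g = 7.9375×0.25 = 1.9844 in². φR_n = 0.90 × 50 × 1.9844 = 89.3 kips.
Block shear: shear path 2×[0.8125+3×1.8125] = 2×6.25 in, A_gv = 3.125, A_nv = 2×(6.25 − 3.5×0.75)×0.25 = 1.8125 in²; tension across gage: (3.75 − 2×0.75)×0.25 = 0.5625 in². R_n = min(0.6×65×1.8125, 0.6×50×3.125) + 1.0×65×0.5625 = min(70.688, 93.75) + 36.563 = 107.25 kips. φR_n = 0.75 × 107.25 = 80.4 kips.
Governing: min(231.9, 168.6, 89.3, 80.4) = 80.4 kips → block shear.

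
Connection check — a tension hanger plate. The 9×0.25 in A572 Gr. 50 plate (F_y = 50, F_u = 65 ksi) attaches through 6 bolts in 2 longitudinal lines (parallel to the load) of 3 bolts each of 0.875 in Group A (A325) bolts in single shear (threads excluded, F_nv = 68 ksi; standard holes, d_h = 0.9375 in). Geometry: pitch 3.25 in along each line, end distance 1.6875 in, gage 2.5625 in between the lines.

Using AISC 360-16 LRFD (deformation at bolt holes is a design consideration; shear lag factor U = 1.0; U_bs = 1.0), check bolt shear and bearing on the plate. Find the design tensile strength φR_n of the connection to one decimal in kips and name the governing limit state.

Bolt shear: A_b = π(0.875)²/4 = 0.60132 in². φR_n = 0.75 × 68 × 0.60132 × 6 × 1 = 184.0 kips.
Bearing (0.25 in plate, F_u = 65 ksi): end bolts L_c = 1.6875 − 0.9375/2 = 1.21875, R_n = min(1.2×1.21875×0.25×65, 2.4×0.875×0.25×65) = 23.766 kips/bolt; interior L_c = 3.25 − 0.9375 = 2.3125, R_n = 34.125 kips/bolt. φR_n = 0.75 × (2×23.766 + 4×34.125) = 138.0 kips.
Governing: min(184.0, 138.0) = 138.0 kips → bearing.

138.0 kips (bearing governs)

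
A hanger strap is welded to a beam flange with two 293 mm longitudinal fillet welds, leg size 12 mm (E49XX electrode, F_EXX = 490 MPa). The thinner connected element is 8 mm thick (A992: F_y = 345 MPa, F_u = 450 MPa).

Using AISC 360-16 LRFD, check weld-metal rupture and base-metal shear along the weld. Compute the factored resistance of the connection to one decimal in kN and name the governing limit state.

Weld metal: throat = 0.707×12 = 8.484 mm, L = 2×293 = 586 mm. φR_n = 0.75 × 0.6 × 490 × 8.484 × 586 = 1096.2 kN.
Base metal shear (8 mm plate): yield φR_n = 1.0×0.6×345×8×586 = 970.4 kN; rupture φR_n = 0.75×0.6×450×8×586 = 949.3 kN; take 949.3 kN (rupture).
Governing: min(1096.2, 949.3) = 949.3 kN → base-metal shear.

949.3 kN (base-metal shear governs)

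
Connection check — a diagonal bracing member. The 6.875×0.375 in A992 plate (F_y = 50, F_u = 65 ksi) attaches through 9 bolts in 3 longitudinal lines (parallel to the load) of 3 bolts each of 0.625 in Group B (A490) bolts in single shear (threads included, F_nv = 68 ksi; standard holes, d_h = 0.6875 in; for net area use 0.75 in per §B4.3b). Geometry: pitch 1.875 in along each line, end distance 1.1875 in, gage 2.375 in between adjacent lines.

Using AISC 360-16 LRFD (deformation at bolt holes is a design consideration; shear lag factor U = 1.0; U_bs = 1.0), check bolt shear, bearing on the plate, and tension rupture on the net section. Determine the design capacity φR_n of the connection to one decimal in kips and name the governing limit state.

84.6 kips (net-section rupture governs)

Bolt shear: A_b = π(0.625)²/4 = 0.3068 in². φR_n = 0.75 × 68 × 0.3068 × 9 × 1 = 140.8 kips.
Bearing (0.375 in plate, F_u = 65 ksi): end bolts L_c = 1.1875 − 0.6875/2 = 0.84375, R_n = min(1.2×0.84375×0.375×65, 2.4×0.625×0.375×65) = 24.68 kips/bolt; interior L_c = 1.875 − 0.6875 = 1.1875, R_n = 34.734 kips/bolt. φR_n = 0.75 × (3×24.68 + 6×34.734) = 211.8 kips.
Tension rupture (net): A_n = (6.875 − 3×0.75)×0.375 = 1.7344 in² (U = 1.0, A_e = A_n). φR_n = 0.75 × 65 × 1.7344 = 84.6 kips.
Governing: min(140.8, 211.8, 84.6) = 84.6 kips → net-section rupture.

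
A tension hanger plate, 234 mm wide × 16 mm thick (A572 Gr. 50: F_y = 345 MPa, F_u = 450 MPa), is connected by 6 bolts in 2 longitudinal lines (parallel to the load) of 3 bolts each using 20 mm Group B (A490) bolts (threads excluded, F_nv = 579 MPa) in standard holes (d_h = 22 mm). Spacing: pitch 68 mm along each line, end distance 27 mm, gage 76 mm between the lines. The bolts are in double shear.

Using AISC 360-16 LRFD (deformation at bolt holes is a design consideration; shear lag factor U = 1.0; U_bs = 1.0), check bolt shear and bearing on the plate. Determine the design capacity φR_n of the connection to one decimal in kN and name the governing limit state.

Bolt shear: A_b = π(20)²/4 = 314.16 mm². φR_n = 0.75 × 579 × 314.16 × 6 × 2 = 1637.1 kN.
Bearing (16 mm plate, F_u = 450 MPa): end bolts L_c = 27 − 22/2 = 16, R_n = min(1.2×16×16×450, 2.4×20×16×450) = 138.24 kN/bolt; interior L_c = 68 − 22 = 46, R_n = 345.6 kN/bolt. φR_n = 0.75 × (2×138.24 + 4×345.6) = 1244.2 kN.
Governing: min(1637.1, 1244.2) = 1244.2 kN → bearing.

1244.2 kN (bearing governs)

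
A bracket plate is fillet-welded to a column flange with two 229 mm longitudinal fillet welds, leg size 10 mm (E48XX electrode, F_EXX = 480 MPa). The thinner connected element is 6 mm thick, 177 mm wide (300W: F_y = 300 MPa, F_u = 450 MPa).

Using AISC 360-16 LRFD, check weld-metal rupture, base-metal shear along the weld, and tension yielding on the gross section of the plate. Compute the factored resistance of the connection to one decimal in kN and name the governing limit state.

286.7 kN (gross-section yield governs)

Weld metal: throat = 0.707×10 = 7.07 mm, L = 2×229 = 458 mm. φR_n = 0.75 × 0.6 × 480 × 7.07 × 458 = 699.4 kN.
Base metal shear (6 mm plate): yield φR_n = 1.0×0.6×300×6×458 = 494.6 kN; rupture φR_n = 0.75×0.6×450×6×458 = 556.5 kN; take 494.6 kN (yield).
Tension yield (gross): A_g = 177×6 = 1062 mm². φR_n = 0.90 × 300 × 1062 = 286.7 kN.
Governing: min(699.4, 494.6, 286.7) = 286.7 kN → gross-section yield.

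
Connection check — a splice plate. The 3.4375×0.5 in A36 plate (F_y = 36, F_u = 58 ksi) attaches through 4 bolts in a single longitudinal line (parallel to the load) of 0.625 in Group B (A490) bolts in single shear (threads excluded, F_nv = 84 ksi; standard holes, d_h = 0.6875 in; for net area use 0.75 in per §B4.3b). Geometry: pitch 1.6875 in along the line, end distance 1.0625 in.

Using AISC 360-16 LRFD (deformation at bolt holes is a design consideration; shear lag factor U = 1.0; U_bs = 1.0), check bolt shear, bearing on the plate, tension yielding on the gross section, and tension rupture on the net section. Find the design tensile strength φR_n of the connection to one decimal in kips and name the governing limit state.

Bolt shear: A_b = π(0.625)²/4 = 0.3068 in². φR_n = 0.75 × 84 × 0.3068 × 4 × 1 = 77.3 kips.
Bearing (0.5 in plate, F_u = 58 ksi): end bolts L_c = 1.0625 − 0.6875/2 = 0.71875, R_n = min(1.2×0.71875×0.5×58, 2.4×0.625×0.5×58) = 25.013 kips/bolt; interior L_c = 1.6875 − 0.6875 = 1, R_n = 34.8 kips/bolt. φR_n = 0.75 × (1×25.013 + 3×34.8) = 97.1 kips.
Tension yield (gross): A_g = 3.4375×0.5 = 1.7188 in². φR_n = 0.90 × 36 × 1.7188 = 55.7 kips.
Tension rupture (net): A_n = (3.4375 − 1×0.75)×0.5 = 1.3438 in² (U = 1.0, A_e = A_n). φR_n = 0.75 × 58 × 1.3438 = 58.5 kips.
Governing: min(77.3, 97.1, 55.7, 58.5) = 55.7 kips → gross-section yield.

55.7 kips (gross-section yield governs)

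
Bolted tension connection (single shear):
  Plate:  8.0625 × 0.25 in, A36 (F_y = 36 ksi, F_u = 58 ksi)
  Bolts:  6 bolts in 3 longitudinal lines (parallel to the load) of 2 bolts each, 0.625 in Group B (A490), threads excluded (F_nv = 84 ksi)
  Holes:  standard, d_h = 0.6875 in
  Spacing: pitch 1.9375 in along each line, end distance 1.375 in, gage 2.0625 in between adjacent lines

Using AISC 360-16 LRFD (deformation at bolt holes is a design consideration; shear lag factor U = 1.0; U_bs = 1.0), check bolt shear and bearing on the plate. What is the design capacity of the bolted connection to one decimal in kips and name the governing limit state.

89.3 kips (bearing governs)

Bolt shear: A_b = π(0.625)²/4 = 0.3068 in². φR_n = 0.75 × 84 × 0.3068 × 6 × 1 = 116.0 kips.
Bearing (0.25 in plate, F_u = 58 ksi): end bolts L_c = 1.375 − 0.6875/2 = 1.03125, R_n = min(1.2×1.03125×0.25×58, 2.4×0.625×0.25×58) = 17.944 kips/bolt; interior L_c = 1.9375 − 0.6875 = 1.25, R_n = 21.75 kips/bolt. φR_n = 0.75 × (3×17.944 + 3×21.75) = 89.3 kips.
Governing: min(116.0, 89.3) = 89.3 kips → bearing.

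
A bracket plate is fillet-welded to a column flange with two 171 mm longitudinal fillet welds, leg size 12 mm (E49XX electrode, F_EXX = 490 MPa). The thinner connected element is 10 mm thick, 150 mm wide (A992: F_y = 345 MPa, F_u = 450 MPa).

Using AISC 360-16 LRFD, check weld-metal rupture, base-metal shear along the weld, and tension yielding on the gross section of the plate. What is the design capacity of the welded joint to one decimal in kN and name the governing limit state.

Weld metal: throat = 0.707×12 = 8.484 mm, L = 2×171 = 342 mm. φR_n = 0.75 × 0.6 × 490 × 8.484 × 342 = 639.8 kN.
Base metal shear (10 mm plate): yield φR_n = 1.0×0.6×345×10×342 = 707.9 kN; rupture φR_n = 0.75×0.6×450×10×342 = 692.6 kN; take 692.6 kN (rupture).
Tension yield (gross): A_g = 150×10 = 1500 mm². φR_n = 0.90 × 345 × 1500 = 465.8 kN.
Governing: min(639.8, 692.6, 465.8) = 465.8 kN → gross-section yield.

465.8 kN (gross-section yield governs)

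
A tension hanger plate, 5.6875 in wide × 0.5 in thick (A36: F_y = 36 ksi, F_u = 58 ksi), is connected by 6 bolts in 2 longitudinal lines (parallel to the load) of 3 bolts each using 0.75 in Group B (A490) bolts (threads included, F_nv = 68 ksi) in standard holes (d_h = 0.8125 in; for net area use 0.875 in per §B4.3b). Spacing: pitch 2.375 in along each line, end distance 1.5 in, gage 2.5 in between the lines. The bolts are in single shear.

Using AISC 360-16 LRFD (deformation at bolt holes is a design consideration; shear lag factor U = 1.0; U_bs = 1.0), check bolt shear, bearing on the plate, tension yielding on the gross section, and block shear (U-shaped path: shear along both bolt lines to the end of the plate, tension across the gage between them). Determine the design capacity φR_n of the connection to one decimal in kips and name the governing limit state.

Bolt shear: A_b = π(0.75)²/4 = 0.44179 in². φR_n = 0.75 × 68 × 0.44179 × 6 × 1 = 135.2 kips.
Bearing (0.5 in plate, F_u = 58 ksi): end bolts L_c = 1.5 − 0.8125/2 = 1.09375, R_n = min(1.2×1.09375×0.5×58, 2.4×0.75×0.5×58) = 38.063 kips/bolt; interior L_c = 2.375 − 0.8125 = 1.5625, R_n = 52.2 kips/bolt. φR_n = 0.75 × (2×38.063 + 4×52.2) = 213.7 kips.
Tension yield (gross): A_g = 5.6875×0.5 = 2.8438 in². φR_n = 0.90 × 36 × 2.8438 = 92.1 kips.
Block shear: shear path 2×[1.5+2×2.375] = 2×6.25 in, A_gv = 6.25, A_nv = 2×(6.25 − 2.5×0.875)×0.5 = 4.0625 in²; tension across gage: (2.5 − 1×0.875)×0.5 = 0.8125 in². R_n = min(0.6×58×4.0625, 0.6×36×6.25) + 1.0×58×0.8125 = min(141.38, 135) + 47.125 = 182.13 kips. φR_n = 0.75 × 182.13 = 136.6 kips.
Governing: min(135.2, 213.7, 92.1, 136.6) = 92.1 kips → gross-section yield.

92.1 kips (gross-section yield governs)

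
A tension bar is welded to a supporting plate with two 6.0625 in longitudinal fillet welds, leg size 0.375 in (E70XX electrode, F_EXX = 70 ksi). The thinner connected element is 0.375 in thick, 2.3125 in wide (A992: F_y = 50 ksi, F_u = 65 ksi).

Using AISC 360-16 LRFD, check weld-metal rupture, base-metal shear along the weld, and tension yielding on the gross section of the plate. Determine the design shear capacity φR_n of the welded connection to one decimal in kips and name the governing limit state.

Weld metal: throat = 0.707×0.375 = 0.26513 in, L = 2×6.0625 = 12.125 in. φR_n = 0.75 × 0.6 × 70 × 0.26513 × 12.125 = 101.3 kips.
Base metal shear (0.375 in plate): yield φR_n = 1.0×0.6×50×0.375×12.125 = 136.4 kips; rupture φR_n = 0.75×0.6×65×0.375×12.125 = 133.0 kips; take 133.0 kips (rupture).
Tension yield (gross): A_g = 2.3125×0.375 = 0.86719 in². φR_n = 0.90 × 50 × 0.86719 = 39.0 kips.
Governing: min(101.3, 133.0, 39.0) = 39.0 kips → gross-section yield.

39.0 kips (gross-section yield governs)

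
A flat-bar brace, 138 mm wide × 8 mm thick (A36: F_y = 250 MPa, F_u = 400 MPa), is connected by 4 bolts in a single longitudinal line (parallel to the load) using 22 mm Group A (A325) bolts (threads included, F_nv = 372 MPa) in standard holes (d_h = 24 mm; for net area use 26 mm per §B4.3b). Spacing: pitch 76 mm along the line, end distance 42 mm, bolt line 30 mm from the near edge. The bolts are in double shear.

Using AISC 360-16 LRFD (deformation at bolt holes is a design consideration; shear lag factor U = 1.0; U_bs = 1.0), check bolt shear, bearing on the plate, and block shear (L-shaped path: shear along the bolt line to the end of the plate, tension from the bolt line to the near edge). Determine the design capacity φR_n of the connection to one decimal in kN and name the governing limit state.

Bolt shear: A_b = π(22)²/4 = 380.13 mm². φR_n = 0.75 × 372 × 380.13 × 4 × 2 = 848.5 kN.
Bearing (8 mm plate, F_u = 400 MPa): end bolts L_c = 42 − 24/2 = 30, R_n = min(1.2×30×8×400, 2.4×22×8×400) = 115.2 kN/bolt; interior L_c = 76 − 24 = 52, R_n = 168.96 kN/bolt. φR_n = 0.75 × (1×115.2 + 3×168.96) = 466.6 kN.
Block shear: shear path 1×[42+3×76] = 1×270 mm, A_gv = 2160, A_nv = 1×(270 − 3.5×26)×8 = 1432 mm²; tension to near edge: (30 − 0.5×26)×8 = 136 mm². R_n = min(0.6×400×1432, 0.6×250×2160) + 1.0×400×136 = min(343.68, 324) + 54.4 = 378.4 kN. φR_n = 0.75 × 378.4 = 283.8 kN.
Governing: min(848.5, 466.6, 283.8) = 283.8 kN → block shear.

283.8 kN (block shear governs)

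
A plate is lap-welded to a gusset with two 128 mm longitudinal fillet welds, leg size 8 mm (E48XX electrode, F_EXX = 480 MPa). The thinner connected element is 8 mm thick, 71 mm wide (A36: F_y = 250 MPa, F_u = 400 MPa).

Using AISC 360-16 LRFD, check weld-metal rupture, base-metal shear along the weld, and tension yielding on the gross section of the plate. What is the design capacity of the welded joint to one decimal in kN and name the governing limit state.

Weld metal: throat = 0.707×8 = 5.656 mm, L = 2×128 = 256 mm. φR_n = 0.75 × 0.6 × 480 × 5.656 × 256 = 312.8 kN.
Base metal shear (8 mm plate): yield φR_n = 1.0×0.6×250×8×256 = 307.2 kN; rupture φR_n = 0.75×0.6×400×8×256 = 368.6 kN; take 307.2 kN (yield).
Tension yield (gross): A_g = 71×8 = 568 mm². φR_n = 0.90 × 250 × 568 = 127.8 kN.
Governing: min(312.8, 307.2, 127.8) = 127.8 kN → gross-section yield.

127.8 kN (gross-section yield governs)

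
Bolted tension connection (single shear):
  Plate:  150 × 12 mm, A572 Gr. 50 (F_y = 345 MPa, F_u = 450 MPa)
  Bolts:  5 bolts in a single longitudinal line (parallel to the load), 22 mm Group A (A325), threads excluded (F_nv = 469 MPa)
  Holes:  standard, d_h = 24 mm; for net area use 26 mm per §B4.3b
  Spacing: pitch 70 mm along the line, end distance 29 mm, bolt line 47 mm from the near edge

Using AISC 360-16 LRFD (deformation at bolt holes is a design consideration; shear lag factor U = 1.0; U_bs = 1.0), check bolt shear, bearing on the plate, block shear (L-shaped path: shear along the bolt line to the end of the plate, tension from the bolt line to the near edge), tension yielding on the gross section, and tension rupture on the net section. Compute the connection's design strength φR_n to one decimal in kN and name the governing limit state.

502.2 kN (net-section rupture governs)

Bolt shear: A_b = π(22)²/4 = 380.13 mm². φR_n = 0.75 × 469 × 380.13 × 5 × 1 = 668.6 kN.
Bearing (12 mm plate, F_u = 450 MPa): end bolts L_c = 29 − 24/2 = 17, R_n = min(1.2×17×12×450, 2.4×22×12×450) = 110.16 kN/bolt; interior L_c = 70 − 24 = 46, R_n = 285.12 kN/bolt. φR_n = 0.75 × (1×110.16 + 4×285.12) = 938.0 kN.
Block shear: shear path 1×[29+4×70] = 1×309 mm, A_gv = 3708, A_nv = 1×(309 − 4.5×26)×12 = 2304 mm²; tension to near edge: (47 − 0.5×26)×12 = 408 mm². R_n = min(0.6×450×2304, 0.6×345×3708) + 1.0×450×408 = min(622.08, 767.56) + 183.6 = 805.68 kN. φR_n = 0.75 × 805.68 = 604.3 kN.
Tension yield (gross): A_g = 150×12 = 1800 mm². φR_n = 0.90 × 345 × 1800 = 558.9 kN.
Tension rupture (net): A_n = (150 − 1×26)×12 = 1488 mm² (U = 1.0, A_e = A_n). φR_n = 0.75 × 450 × 1488 = 502.2 kN.
Governing: min(668.6, 938.0, 604.3, 558.9, 502.2) = 502.2 kN → net-section rupture.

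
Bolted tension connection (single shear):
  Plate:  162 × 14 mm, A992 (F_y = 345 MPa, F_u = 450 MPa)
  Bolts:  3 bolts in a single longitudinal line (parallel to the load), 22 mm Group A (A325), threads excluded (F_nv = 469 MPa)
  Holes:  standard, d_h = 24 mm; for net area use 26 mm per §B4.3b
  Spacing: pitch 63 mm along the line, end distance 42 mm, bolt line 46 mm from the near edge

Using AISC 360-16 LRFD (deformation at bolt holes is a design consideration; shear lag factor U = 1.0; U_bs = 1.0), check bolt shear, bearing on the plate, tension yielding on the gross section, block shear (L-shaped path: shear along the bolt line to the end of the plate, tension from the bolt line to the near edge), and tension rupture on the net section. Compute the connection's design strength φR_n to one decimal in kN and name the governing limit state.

401.1 kN (bolt shear governs)

Bolt shear: A_b = π(22)²/4 = 380.13 mm². φR_n = 0.75 × 469 × 380.13 × 3 × 1 = 401.1 kN.
Bearing (14 mm plate, F_u = 450 MPa): end bolts L_c = 42 − 24/2 = 30, R_n = min(1.2×30×14×450, 2.4×22×14×450) = 226.8 kN/bolt; interior L_c = 63 − 24 = 39, R_n = 294.84 kN/bolt. φR_n = 0.75 × (1×226.8 + 2×294.84) = 612.4 kN.
Tension yield (gross): A_g = 162×14 = 2268 mm². φR_n = 0.90 × 345 × 2268 = 704.2 kN.
Block shear: shear path 1×[42+2×63] = 1×168 mm, A_gv = 2352, A_nv = 1×(168 − 2.5×26)×14 = 1442 mm²; tension to near edge: (46 − 0.5×26)×14 = 462 mm². R_n = min(0.6×450×1442, 0.6×345×2352) + 1.0×450×462 = min(389.34, 486.86) + 207.9 = 597.24 kN. φR_n = 0.75 × 597.24 = 447.9 kN.
Tension rupture (net): A_n = (162 − 1×26)×14 = 1904 mm² (U = 1.0, A_e = A_n). φR_n = 0.75 × 450 × 1904 = 642.6 kN.
Governing: min(401.1, 612.4, 704.2, 447.9, 642.6) = 401.1 kN → bolt shear.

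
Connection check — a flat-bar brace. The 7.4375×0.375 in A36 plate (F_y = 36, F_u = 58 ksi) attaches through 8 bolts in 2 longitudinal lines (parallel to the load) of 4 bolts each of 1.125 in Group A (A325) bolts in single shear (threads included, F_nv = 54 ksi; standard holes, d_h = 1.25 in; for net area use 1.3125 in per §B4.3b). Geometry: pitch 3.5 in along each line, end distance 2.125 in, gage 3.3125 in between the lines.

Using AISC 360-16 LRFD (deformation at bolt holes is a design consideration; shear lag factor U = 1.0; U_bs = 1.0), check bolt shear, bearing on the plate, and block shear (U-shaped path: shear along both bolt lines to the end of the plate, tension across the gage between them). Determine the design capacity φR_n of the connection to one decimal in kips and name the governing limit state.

186.0 kips (block shear governs)

Bolt shear: A_b = π(1.125)²/4 = 0.99402 in². φR_n = 0.75 × 54 × 0.99402 × 8 × 1 = 322.1 kips.
Bearing (0.375 in plate, F_u = 58 ksi): end bolts L_c = 2.125 − 1.25/2 = 1.5, R_n = min(1.2×1.5×0.375×58, 2.4×1.125×0.375×58) = 39.15 kips/bolt; interior L_c = 3.5 − 1.25 = 2.25, R_n = 58.725 kips/bolt. φR_n = 0.75 × (2×39.15 + 6×58.725) = 323.0 kips.
Block shear: shear path 2×[2.125+3×3.5] = 2×12.625 in, A_gv = 9.4688, A_nv = 2×(12.625 − 3.5×1.3125)×0.375 = 6.0234 in²; tension across gage: (3.3125 − 1×1.3125)×0.375 = 0.75 in². R_n = min(0.6×58×6.0234, 0.6×36×9.4688) + 1.0×58×0.75 = min(209.61, 204.53) + 43.5 = 248.03 kips. φR_n = 0.75 × 248.03 = 186.0 kips.
Governing: min(322.1, 323.0, 186.0) = 186.0 kips → block shear.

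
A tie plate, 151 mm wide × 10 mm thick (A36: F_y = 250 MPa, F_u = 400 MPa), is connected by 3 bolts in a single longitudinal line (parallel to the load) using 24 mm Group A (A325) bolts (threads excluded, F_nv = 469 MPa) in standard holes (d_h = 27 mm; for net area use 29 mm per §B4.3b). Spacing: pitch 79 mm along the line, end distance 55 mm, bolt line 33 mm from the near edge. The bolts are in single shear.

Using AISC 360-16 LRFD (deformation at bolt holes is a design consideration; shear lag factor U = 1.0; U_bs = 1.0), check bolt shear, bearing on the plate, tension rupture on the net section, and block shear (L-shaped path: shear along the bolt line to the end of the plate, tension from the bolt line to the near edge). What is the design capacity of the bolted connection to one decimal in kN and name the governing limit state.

Bolt shear: A_b = π(24)²/4 = 452.39 mm². φR_n = 0.75 × 469 × 452.39 × 3 × 1 = 477.4 kN.
Bearing (10 mm plate, F_u = 400 MPa): end bolts L_c = 55 − 27/2 = 41.5, R_n = min(1.2×41.5×10×400, 2.4×24×10×400) = 199.2 kN/bolt; interior L_c = 79 − 27 = 52, R_n = 230.4 kN/bolt. φR_n = 0.75 × (1×199.2 + 2×230.4) = 495.0 kN.
Tension rupture (net): A_n = (151 − 1×29)×10 = 1220 mm² (U = 1.0, A_e = A_n). φR_n = 0.75 × 400 × 1220 = 366.0 kN.
Block shear: shear path 1×[55+2×79] = 1×213 mm, A_gv = 2130, A_nv = 1×(213 − 2.5×29)×10 = 1405 mm²; tension to near edge: (33 − 0.5×29)×10 = 185 mm². R_n = min(0.6×400×1405, 0.6×250×2130) + 1.0×400×185 = min(337.2, 319.5) + 74 = 393.5 kN. φR_n = 0.75 × 393.5 = 295.1 kN.
Governing: min(477.4, 495.0, 366.0, 295.1) = 295.1 kN → block shear.

295.1 kN (block shear governs)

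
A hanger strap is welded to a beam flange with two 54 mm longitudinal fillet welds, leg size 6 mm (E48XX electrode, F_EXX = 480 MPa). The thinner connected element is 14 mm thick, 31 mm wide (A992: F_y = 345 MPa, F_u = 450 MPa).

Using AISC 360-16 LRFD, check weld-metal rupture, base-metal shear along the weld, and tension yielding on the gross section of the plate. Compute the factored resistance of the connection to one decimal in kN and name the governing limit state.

99.0 kN (weld metal governs)

Weld metal: throat = 0.707×6 = 4.242 mm, L = 2×54 = 108 mm. φR_n = 0.75 × 0.6 × 480 × 4.242 × 108 = 99.0 kN.
Base metal shear (14 mm plate): yield φR_n = 1.0×0.6×345×14×108 = 313.0 kN; rupture φR_n = 0.75×0.6×450×14×108 = 306.2 kN; take 306.2 kN (rupture).
Tension yield (gross): A_g = 31×14 = 434 mm². φR_n = 0.90 × 345 × 434 = 134.8 kN.
Governing: min(99.0, 306.2, 134.8) = 99.0 kN → weld metal.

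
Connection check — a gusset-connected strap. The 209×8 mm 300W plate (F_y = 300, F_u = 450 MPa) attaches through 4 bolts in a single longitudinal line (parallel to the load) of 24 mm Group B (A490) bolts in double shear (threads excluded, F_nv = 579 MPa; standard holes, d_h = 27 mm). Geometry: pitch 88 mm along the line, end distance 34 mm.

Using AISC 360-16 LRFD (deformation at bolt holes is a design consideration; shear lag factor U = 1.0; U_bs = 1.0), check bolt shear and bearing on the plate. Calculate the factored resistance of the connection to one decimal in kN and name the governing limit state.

Bolt shear: A_b = π(24)²/4 = 452.39 mm². φR_n = 0.75 × 579 × 452.39 × 4 × 2 = 1571.6 kN.
Bearing (8 mm plate, F_u = 450 MPa): end bolts L_c = 34 − 27/2 = 20.5, R_n = min(1.2×20.5×8×450, 2.4×24×8×450) = 88.56 kN/bolt; interior L_c = 88 − 27 = 61, R_n = 207.36 kN/bolt. φR_n = 0.75 × (1×88.56 + 3×207.36) = 533.0 kN.
Governing: min(1571.6, 533.0) = 533.0 kN → bearing.

533.0 kN (bearing governs)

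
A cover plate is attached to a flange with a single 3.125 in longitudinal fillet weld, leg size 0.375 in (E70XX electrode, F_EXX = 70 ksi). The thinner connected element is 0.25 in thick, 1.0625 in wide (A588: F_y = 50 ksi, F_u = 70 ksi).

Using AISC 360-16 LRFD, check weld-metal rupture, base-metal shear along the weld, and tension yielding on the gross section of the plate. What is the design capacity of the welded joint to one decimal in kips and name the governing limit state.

Weld metal: throat = 0.707×0.375 = 0.26513 in, L = 3.125 in. φR_n = 0.75 × 0.6 × 70 × 0.26513 × 3.125 = 26.1 kips.
Base metal shear (0.25 in plate): yield φR_n = 1.0×0.6×50×0.25×3.125 = 23.4 kips; rupture φR_n = 0.75×0.6×70×0.25×3.125 = 24.6 kips; take 23.4 kips (yield).
Tension yield (gross): A_g = 1.0625×0.25 = 0.26563 in². φR_n = 0.90 × 50 × 0.26563 = 12.0 kips.
Governing: min(26.1, 23.4, 12.0) = 12.0 kips → gross-section yield.

12.0 kips (gross-section yield governs)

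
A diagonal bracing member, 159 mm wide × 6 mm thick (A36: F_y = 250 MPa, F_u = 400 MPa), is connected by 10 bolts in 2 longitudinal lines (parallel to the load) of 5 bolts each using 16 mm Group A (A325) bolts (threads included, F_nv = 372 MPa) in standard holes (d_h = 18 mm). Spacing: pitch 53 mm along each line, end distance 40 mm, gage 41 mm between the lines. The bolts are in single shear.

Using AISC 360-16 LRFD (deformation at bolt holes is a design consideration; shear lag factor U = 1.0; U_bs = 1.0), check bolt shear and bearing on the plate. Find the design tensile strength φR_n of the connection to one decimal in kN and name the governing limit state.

Bolt shear: A_b = π(16)²/4 = 201.06 mm². φR_n = 0.75 × 372 × 201.06 × 10 × 1 = 561.0 kN.
Bearing (6 mm plate, F_u = 400 MPa): end bolts L_c = 40 − 18/2 = 31, R_n = min(1.2×31×6×400, 2.4×16×6×400) = 89.28 kN/bolt; interior L_c = 53 − 18 = 35, R_n = 92.16 kN/bolt. φR_n = 0.75 × (2×89.28 + 8×92.16) = 686.9 kN.
Governing: min(561.0, 686.9) = 561.0 kN → bolt shear.

561.0 kN (bolt shear governs)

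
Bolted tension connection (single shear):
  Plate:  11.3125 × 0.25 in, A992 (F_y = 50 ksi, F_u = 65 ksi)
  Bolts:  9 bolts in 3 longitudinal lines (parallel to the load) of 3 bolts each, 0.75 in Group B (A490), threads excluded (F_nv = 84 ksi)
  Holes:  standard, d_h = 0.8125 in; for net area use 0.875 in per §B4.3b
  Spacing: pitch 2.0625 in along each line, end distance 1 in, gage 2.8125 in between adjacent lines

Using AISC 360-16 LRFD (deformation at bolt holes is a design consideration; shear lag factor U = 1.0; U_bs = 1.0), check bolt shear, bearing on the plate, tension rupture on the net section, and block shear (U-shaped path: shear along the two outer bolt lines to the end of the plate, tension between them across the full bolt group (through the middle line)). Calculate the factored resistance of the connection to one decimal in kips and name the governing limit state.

Bolt shear: A_b = π(0.75)²/4 = 0.44179 in². φR_n = 0.75 × 84 × 0.44179 × 9 × 1 = 250.5 kips.
Bearing (0.25 in plate, F_u = 65 ksi): end bolts L_c = 1 − 0.8125/2 = 0.59375, R_n = min(1.2×0.59375×0.25×65, 2.4×0.75×0.25×65) = 11.578 kips/bolt; interior L_c = 2.0625 − 0.8125 = 1.25, R_n = 24.375 kips/bolt. φR_n = 0.75 × (3×11.578 + 6×24.375) = 135.7 kips.
Tension rupture (net): A_n = (11.3125 − 3×0.875)×0.25 = 2.1719 in² (U = 1.0, A_e = A_n). φR_n = 0.75 × 65 × 2.1719 = 105.9 kips.
Block shear: shear path 2×[1+2×2.0625] = 2×5.125 in, A_gv = 2.5625, A_nv = 2×(5.125 − 2.5×0.875)×0.25 = 1.4688 in²; tension across gage: (5.625 − 2×0.875)×0.25 = 0.96875 in². R_n = min(0.6×65×1.4688, 0.6×50×2.5625) + 1.0×65×0.96875 = min(57.283, 76.875) + 62.969 = 120.25 kips. φR_n = 0.75 × 120.25 = 90.2 kips.
Governing: min(250.5, 135.7, 105.9, 90.2) = 90.2 kips → block shear.

90.2 kips (block shear governs)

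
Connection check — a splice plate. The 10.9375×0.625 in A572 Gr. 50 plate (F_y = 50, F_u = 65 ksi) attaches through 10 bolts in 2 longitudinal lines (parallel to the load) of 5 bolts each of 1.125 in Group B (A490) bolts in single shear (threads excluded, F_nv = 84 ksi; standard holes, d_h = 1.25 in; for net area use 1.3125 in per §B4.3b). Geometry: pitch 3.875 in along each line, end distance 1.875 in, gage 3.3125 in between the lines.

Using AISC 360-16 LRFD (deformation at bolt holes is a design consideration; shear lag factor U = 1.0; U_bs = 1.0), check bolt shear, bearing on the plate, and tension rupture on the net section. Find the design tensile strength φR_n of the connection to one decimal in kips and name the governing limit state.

253.3 kips (net-section rupture governs)

Bolt shear: A_b = π(1.125)²/4 = 0.99402 in². φR_n = 0.75 × 84 × 0.99402 × 10 × 1 = 626.2 kips.
Bearing (0.625 in plate, F_u = 65 ksi): end bolts L_c = 1.875 − 1.25/2 = 1.25, R_n = min(1.2×1.25×0.625×65, 2.4×1.125×0.625×65) = 60.938 kips/bolt; interior L_c = 3.875 − 1.25 = 2.625, R_n = 109.69 kips/bolt. φR_n = 0.75 × (2×60.938 + 8×109.69) = 749.5 kips.
Tension rupture (net): A_n = (10.9375 − 2×1.3125)×0.625 = 5.1953 in² (U = 1.0, A_e = A_n). φR_n = 0.75 × 65 × 5.1953 = 253.3 kips.
Governing: min(626.2, 749.5, 253.3) = 253.3 kips → net-section rupture.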